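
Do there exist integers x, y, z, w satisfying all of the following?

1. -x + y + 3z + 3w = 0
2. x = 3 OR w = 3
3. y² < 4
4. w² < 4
Yes

Take x = 3, y = 0, z = 1, w = 0. Substituting into each constraint:
  (1) (-3) + 0 + 3(1) + 3(0) = 0 ✓
  (2) x = 3, target 3 ✓ (first branch holds)
  (3) y² = (0)² = 0, and 0 < 4 ✓
  (4) w² = (0)² = 0, and 0 < 4 ✓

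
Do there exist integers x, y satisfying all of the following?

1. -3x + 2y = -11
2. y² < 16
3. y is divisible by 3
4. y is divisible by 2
No

A contradictory subset is {-3x + 2y = -11, y is divisible by 3}. No integer assignment can satisfy these jointly:

  - -3x + 2y = -11: is a linear equation tying the variables together
  - y is divisible by 3: restricts y to multiples of 3

Modular obstruction: writing y = 3y', every remaining term of the linear equation is divisible by 3, so the left side is ≡ 0 (mod 3); but the right side -11 ≡ 1 (mod 3). No integers can satisfy it.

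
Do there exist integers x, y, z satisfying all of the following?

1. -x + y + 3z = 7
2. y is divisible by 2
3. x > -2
Yes

Take x = -1, y = 0, z = 2. Substituting into each constraint:
  (1) 1 + 0 + 3(2) = 7 ✓
  (2) 0 = 2 × 0, remainder 0 ✓
  (3) -1 > -2 ✓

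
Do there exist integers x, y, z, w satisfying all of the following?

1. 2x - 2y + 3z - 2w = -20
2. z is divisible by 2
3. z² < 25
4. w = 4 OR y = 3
Yes

Take x = 0, y = 6, z = 0, w = 4. Substituting into each constraint:
  (1) 2(0) - 2(6) + 3(0) - 2(4) = -20 ✓
  (2) 0 = 2 × 0, remainder 0 ✓
  (3) z² = (0)² = 0, and 0 < 25 ✓
  (4) w = 4, target 4 ✓ (first branch holds)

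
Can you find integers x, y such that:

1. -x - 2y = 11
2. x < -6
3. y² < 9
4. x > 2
No

A contradictory subset is {x < -6, x > 2}. No integer assignment can satisfy these jointly:

  - x < -6: bounds one variable relative to a constant
  - x > 2: bounds one variable relative to a constant

Direct contradiction: the bounds on x require x ≥ 3 and x ≤ -7 simultaneously, which is empty.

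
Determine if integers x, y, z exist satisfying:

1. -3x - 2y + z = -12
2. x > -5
Yes

Take x = 4, y = 0, z = 0. Substituting into each constraint:
  (1) -3(4) - 2(0) + 0 = -12 ✓
  (2) 4 > -5 ✓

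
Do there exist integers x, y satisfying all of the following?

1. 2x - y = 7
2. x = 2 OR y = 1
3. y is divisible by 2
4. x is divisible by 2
No

A contradictory subset is {2x - y = 7, y is divisible by 2}. No integer assignment can satisfy these jointly:

  - 2x - y = 7: is a linear equation tying the variables together
  - y is divisible by 2: restricts y to multiples of 2

Modular obstruction: writing y = 2y', every remaining term of the linear equation is divisible by 2, so the left side is ≡ 0 (mod 2); but the right side 7 ≡ 1 (mod 2). No integers can satisfy it.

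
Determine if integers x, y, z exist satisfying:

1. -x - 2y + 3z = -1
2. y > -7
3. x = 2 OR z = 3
Yes

Take x = 10, y = 0, z = 3. Substituting into each constraint:
  (1) (-10) - 2(0) + 3(3) = -1 ✓
  (2) 0 > -7 ✓
  (3) z = 3, target 3 ✓ (second branch holds)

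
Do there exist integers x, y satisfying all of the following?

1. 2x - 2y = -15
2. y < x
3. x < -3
No

Even the single constraint (2x - 2y = -15) is infeasible over the integers.

  - 2x - 2y = -15: every term on the left is divisible by 2, so the LHS ≡ 0 (mod 2), but the RHS -15 is not — no integer solution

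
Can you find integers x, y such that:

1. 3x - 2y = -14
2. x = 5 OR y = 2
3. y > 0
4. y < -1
No

A contradictory subset is {y > 0, y < -1}. No integer assignment can satisfy these jointly:

  - y > 0: bounds one variable relative to a constant
  - y < -1: bounds one variable relative to a constant

Direct contradiction: the bounds on y require y ≥ 1 and y ≤ -2 simultaneously, which is empty.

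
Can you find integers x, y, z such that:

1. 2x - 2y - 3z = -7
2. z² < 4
Yes

Take x = -2, y = 0, z = 1. Substituting into each constraint:
  (1) 2(-2) - 2(0) - 3(1) = -7 ✓
  (2) z² = (1)² = 1, and 1 < 4 ✓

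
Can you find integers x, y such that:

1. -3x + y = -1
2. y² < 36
Yes

Take x = 1, y = 2. Substituting into each constraint:
  (1) -3(1) + 2 = -1 ✓
  (2) y² = (2)² = 4, and 4 < 36 ✓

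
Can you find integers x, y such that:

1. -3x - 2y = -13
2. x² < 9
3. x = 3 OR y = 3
No

The full constraint system is jointly infeasible over the integers. Each constraint and what it forces:

  - -3x - 2y = -13: is a linear equation tying the variables together
  - x² < 9: restricts x to |x| ≤ 2
  - x = 3 OR y = 3: forces a choice: either x = 3 or y = 3

Split on the disjunction (x = 3 OR y = 3):
  • If x = 3: this contradicts x² < 9, which requires |x| ≤ 2.
  • If y = 3: with y = 3, every remaining term of the linear equation is divisible by 3, so the left side is ≡ 0 (mod 3); but the right side -7 ≡ 2 (mod 3). No integers can satisfy it.
Both branches are infeasible, so the system has no integer solution.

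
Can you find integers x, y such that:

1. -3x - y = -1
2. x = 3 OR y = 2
Yes

Take x = 3, y = -8. Substituting into each constraint:
  (1) -3(3) + 8 = -1 ✓
  (2) x = 3, target 3 ✓ (first branch holds)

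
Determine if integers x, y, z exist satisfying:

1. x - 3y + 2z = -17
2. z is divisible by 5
Yes

Take x = -17, y = 0, z = 0. Substituting into each constraint:
  (1) (-17) - 3(0) + 2(0) = -17 ✓
  (2) 0 = 5 × 0, remainder 0 ✓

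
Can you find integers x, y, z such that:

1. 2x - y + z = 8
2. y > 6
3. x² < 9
Yes

Take x = 0, y = 7, z = 15. Substituting into each constraint:
  (1) 2(0) + (-7) + 15 = 8 ✓
  (2) 7 > 6 ✓
  (3) x² = (0)² = 0, and 0 < 9 ✓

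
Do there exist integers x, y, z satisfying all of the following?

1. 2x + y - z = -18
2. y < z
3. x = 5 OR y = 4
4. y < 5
Yes

Take x = -8, y = 4, z = 6. Substituting into each constraint:
  (1) 2(-8) + 4 + (-6) = -18 ✓
  (2) 4 < 6 ✓
  (3) y = 4, target 4 ✓ (second branch holds)
  (4) 4 < 5 ✓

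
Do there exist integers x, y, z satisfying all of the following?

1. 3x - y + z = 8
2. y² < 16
Yes

Take x = 2, y = 0, z = 2. Substituting into each constraint:
  (1) 3(2) + 0 + 2 = 8 ✓
  (2) y² = (0)² = 0, and 0 < 16 ✓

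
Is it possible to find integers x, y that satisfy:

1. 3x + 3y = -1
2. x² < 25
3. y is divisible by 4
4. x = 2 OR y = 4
No

Even the single constraint (3x + 3y = -1) is infeasible over the integers.

  - 3x + 3y = -1: every term on the left is divisible by 3, so the LHS ≡ 0 (mod 3), but the RHS -1 is not — no integer solution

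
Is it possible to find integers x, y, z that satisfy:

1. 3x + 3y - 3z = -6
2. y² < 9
Yes

Take x = -2, y = 0, z = 0. Substituting into each constraint:
  (1) 3(-2) + 3(0) - 3(0) = -6 ✓
  (2) y² = (0)² = 0, and 0 < 9 ✓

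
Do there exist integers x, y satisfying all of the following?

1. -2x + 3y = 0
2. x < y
Yes

Take x = -3, y = -2. Substituting into each constraint:
  (1) -2(-3) + 3(-2) = 0 ✓
  (2) -3 < -2 ✓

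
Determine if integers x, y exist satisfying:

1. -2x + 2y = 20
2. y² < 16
Yes

Take x = -10, y = 0. Substituting into each constraint:
  (1) -2(-10) + 2(0) = 20 ✓
  (2) y² = (0)² = 0, and 0 < 16 ✓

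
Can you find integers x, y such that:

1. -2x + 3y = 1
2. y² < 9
Yes

Take x = 1, y = 1. Substituting into each constraint:
  (1) -2(1) + 3(1) = 1 ✓
  (2) y² = (1)² = 1, and 1 < 9 ✓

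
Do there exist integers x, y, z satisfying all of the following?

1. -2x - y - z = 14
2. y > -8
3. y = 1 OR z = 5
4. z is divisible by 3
Yes

Take x = -6, y = 1, z = -3. Substituting into each constraint:
  (1) -2(-6) + (-1) + 3 = 14 ✓
  (2) 1 > -8 ✓
  (3) y = 1, target 1 ✓ (first branch holds)
  (4) -3 = 3 × -1, remainder 0 ✓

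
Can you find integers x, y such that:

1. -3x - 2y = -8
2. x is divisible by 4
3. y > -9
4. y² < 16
Yes

Take x = 4, y = -2. Substituting into each constraint:
  (1) -3(4) - 2(-2) = -8 ✓
  (2) 4 = 4 × 1, remainder 0 ✓
  (3) -2 > -9 ✓
  (4) y² = (-2)² = 4, and 4 < 16 ✓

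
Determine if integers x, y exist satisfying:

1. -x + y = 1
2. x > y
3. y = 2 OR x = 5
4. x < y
No

A contradictory subset is {x > y, x < y}. No integer assignment can satisfy these jointly:

  - x > y: bounds one variable relative to another variable
  - x < y: bounds one variable relative to another variable

Direct contradiction: x > y and y > x cannot both hold.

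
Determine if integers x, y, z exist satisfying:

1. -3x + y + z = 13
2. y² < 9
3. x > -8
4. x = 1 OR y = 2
Yes

Take x = 1, y = -1, z = 17. Substituting into each constraint:
  (1) -3(1) + (-1) + 17 = 13 ✓
  (2) y² = (-1)² = 1, and 1 < 9 ✓
  (3) 1 > -8 ✓
  (4) x = 1, target 1 ✓ (first branch holds)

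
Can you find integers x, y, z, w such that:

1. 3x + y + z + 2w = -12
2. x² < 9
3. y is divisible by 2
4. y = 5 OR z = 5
Yes

Take x = 1, y = 0, z = 5, w = -10. Substituting into each constraint:
  (1) 3(1) + 0 + 5 + 2(-10) = -12 ✓
  (2) x² = (1)² = 1, and 1 < 9 ✓
  (3) 0 = 2 × 0, remainder 0 ✓
  (4) z = 5, target 5 ✓ (second branch holds)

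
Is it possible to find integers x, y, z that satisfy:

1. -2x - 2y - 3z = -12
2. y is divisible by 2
Yes

Take x = 0, y = 0, z = 4. Substituting into each constraint:
  (1) -2(0) - 2(0) - 3(4) = -12 ✓
  (2) 0 = 2 × 0, remainder 0 ✓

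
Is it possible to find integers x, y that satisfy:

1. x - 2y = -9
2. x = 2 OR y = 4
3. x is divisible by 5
No

The full constraint system is jointly infeasible over the integers. Each constraint and what it forces:

  - x - 2y = -9: is a linear equation tying the variables together
  - x = 2 OR y = 4: forces a choice: either x = 2 or y = 4
  - x is divisible by 5: restricts x to multiples of 5

Split on the disjunction (x = 2 OR y = 4):
  • If x = 2: this contradicts the divisibility constraint — 2 is not a multiple of 5.
  • If y = 4: with y = 4, writing x = 5x', every remaining term of the linear equation is divisible by 5, so the left side is ≡ 0 (mod 5); but the right side -1 ≡ 4 (mod 5). No integers can satisfy it.
Both branches are infeasible, so the system has no integer solution.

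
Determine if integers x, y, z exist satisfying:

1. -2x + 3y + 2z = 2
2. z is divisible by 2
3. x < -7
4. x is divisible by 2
Yes

Take x = -10, y = -6, z = 0. Substituting into each constraint:
  (1) -2(-10) + 3(-6) + 2(0) = 2 ✓
  (2) 0 = 2 × 0, remainder 0 ✓
  (3) -10 < -7 ✓
  (4) -10 = 2 × -5, remainder 0 ✓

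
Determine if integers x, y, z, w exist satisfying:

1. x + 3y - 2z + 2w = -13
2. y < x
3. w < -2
Yes

Take x = 0, y = -1, z = 2, w = -3. Substituting into each constraint:
  (1) 0 + 3(-1) - 2(2) + 2(-3) = -13 ✓
  (2) -1 < 0 ✓
  (3) -3 < -2 ✓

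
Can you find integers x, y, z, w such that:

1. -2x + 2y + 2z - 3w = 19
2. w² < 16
Yes

Take x = 0, y = 0, z = 11, w = 1. Substituting into each constraint:
  (1) -2(0) + 2(0) + 2(11) - 3(1) = 19 ✓
  (2) w² = (1)² = 1, and 1 < 16 ✓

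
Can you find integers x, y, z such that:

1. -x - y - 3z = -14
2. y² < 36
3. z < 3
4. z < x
Yes

Take x = 8, y = 0, z = 2. Substituting into each constraint:
  (1) (-8) + 0 - 3(2) = -14 ✓
  (2) y² = (0)² = 0, and 0 < 36 ✓
  (3) 2 < 3 ✓
  (4) 2 < 8 ✓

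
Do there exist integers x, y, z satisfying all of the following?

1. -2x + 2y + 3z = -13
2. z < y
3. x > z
Yes

Take x = 10, y = 2, z = 1. Substituting into each constraint:
  (1) -2(10) + 2(2) + 3(1) = -13 ✓
  (2) 1 < 2 ✓
  (3) 10 > 1 ✓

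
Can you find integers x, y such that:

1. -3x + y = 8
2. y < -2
Yes

Take x = -4, y = -4. Substituting into each constraint:
  (1) -3(-4) + (-4) = 8 ✓
  (2) -4 < -2 ✓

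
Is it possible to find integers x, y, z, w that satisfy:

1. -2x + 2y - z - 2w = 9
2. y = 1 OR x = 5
Yes

Take x = 5, y = 10, z = 1, w = 0. Substituting into each constraint:
  (1) -2(5) + 2(10) + (-1) - 2(0) = 9 ✓
  (2) x = 5, target 5 ✓ (second branch holds)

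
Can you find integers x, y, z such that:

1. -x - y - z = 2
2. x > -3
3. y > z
Yes

Take x = -1, y = 0, z = -1. Substituting into each constraint:
  (1) 1 + 0 + 1 = 2 ✓
  (2) -1 > -3 ✓
  (3) 0 > -1 ✓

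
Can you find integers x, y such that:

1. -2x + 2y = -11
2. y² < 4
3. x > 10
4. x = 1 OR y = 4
No

Even the single constraint (-2x + 2y = -11) is infeasible over the integers.

  - -2x + 2y = -11: every term on the left is divisible by 2, so the LHS ≡ 0 (mod 2), but the RHS -11 is not — no integer solution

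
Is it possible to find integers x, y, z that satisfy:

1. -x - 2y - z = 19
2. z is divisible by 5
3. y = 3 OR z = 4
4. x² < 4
Yes

Take x = 0, y = 3, z = -25. Substituting into each constraint:
  (1) 0 - 2(3) + 25 = 19 ✓
  (2) -25 = 5 × -5, remainder 0 ✓
  (3) y = 3, target 3 ✓ (first branch holds)
  (4) x² = (0)² = 0, and 0 < 4 ✓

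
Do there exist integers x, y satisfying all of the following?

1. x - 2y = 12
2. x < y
Yes

Take x = -14, y = -13. Substituting into each constraint:
  (1) (-14) - 2(-13) = 12 ✓
  (2) -14 < -13 ✓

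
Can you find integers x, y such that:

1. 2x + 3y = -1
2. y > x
Yes

Take x = -2, y = 1. Substituting into each constraint:
  (1) 2(-2) + 3(1) = -1 ✓
  (2) 1 > -2 ✓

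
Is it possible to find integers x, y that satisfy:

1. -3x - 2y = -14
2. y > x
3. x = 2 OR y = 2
Yes

Take x = 2, y = 4. Substituting into each constraint:
  (1) -3(2) - 2(4) = -14 ✓
  (2) 4 > 2 ✓
  (3) x = 2, target 2 ✓ (first branch holds)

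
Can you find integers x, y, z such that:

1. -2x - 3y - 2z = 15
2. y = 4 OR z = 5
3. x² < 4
Yes

Take x = 1, y = -9, z = 5. Substituting into each constraint:
  (1) -2(1) - 3(-9) - 2(5) = 15 ✓
  (2) z = 5, target 5 ✓ (second branch holds)
  (3) x² = (1)² = 1, and 1 < 4 ✓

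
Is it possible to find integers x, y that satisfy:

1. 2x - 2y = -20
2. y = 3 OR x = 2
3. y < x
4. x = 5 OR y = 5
No

A contradictory subset is {2x - 2y = -20, y < x}. No integer assignment can satisfy these jointly:

  - 2x - 2y = -20: is a linear equation tying the variables together
  - y < x: bounds one variable relative to another variable

From the equation, x − y = -10, i.e. x − y = -10; but x > y requires x − y ≥ 1. Contradiction.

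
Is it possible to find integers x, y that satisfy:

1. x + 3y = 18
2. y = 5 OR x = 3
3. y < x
No

The full constraint system is jointly infeasible over the integers. Each constraint and what it forces:

  - x + 3y = 18: is a linear equation tying the variables together
  - y = 5 OR x = 3: forces a choice: either y = 5 or x = 3
  - y < x: bounds one variable relative to another variable

Split on the disjunction (y = 5 OR x = 3):
  • If y = 5: the equation forces x = 3, giving (y, x) = (5, 3), which violates x > y.
  • If x = 3: the equation forces y = 5, giving (x, y) = (3, 5), which violates x > y.
Both branches are infeasible, so the system has no integer solution.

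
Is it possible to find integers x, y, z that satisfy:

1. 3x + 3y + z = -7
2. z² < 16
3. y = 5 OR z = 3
Yes

Take x = -8, y = 5, z = 2. Substituting into each constraint:
  (1) 3(-8) + 3(5) + 2 = -7 ✓
  (2) z² = (2)² = 4, and 4 < 16 ✓
  (3) y = 5, target 5 ✓ (first branch holds)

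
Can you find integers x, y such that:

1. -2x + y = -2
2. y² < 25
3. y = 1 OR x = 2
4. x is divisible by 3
No

A contradictory subset is {-2x + y = -2, y = 1 OR x = 2, x is divisible by 3}. No integer assignment can satisfy these jointly:

  - -2x + y = -2: is a linear equation tying the variables together
  - y = 1 OR x = 2: forces a choice: either y = 1 or x = 2
  - x is divisible by 3: restricts x to multiples of 3

Split on the disjunction (y = 1 OR x = 2):
  • If y = 1: with y = 1, writing x = 3x', every remaining term of the linear equation is divisible by 6, so the left side is ≡ 0 (mod 6); but the right side -3 ≡ 3 (mod 6). No integers can satisfy it.
  • If x = 2: this contradicts the divisibility constraint — 2 is not a multiple of 3.
Both branches are infeasible, so the system has no integer solution.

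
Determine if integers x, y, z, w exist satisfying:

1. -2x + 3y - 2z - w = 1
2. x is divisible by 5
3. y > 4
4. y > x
Yes

Take x = 0, y = 5, z = 0, w = 14. Substituting into each constraint:
  (1) -2(0) + 3(5) - 2(0) + (-14) = 1 ✓
  (2) 0 = 5 × 0, remainder 0 ✓
  (3) 5 > 4 ✓
  (4) 5 > 0 ✓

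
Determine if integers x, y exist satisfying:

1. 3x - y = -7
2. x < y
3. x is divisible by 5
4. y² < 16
No

The full constraint system is jointly infeasible over the integers. Each constraint and what it forces:

  - 3x - y = -7: is a linear equation tying the variables together
  - x < y: bounds one variable relative to another variable
  - x is divisible by 5: restricts x to multiples of 5
  - y² < 16: restricts y to |y| ≤ 3

The bounds confine y to {-3, -2, -1, 0, 1, 2, 3}. For each value, substitute into the equation:
  • y = -3: the equation gives 3x = -10, so x would not be an integer.
  • y = -2: the equation forces x = -3, but 5 does not divide -3.
  • y = -1: the equation gives 3x = -8, so x would not be an integer.
  • y = 0: the equation gives 3x = -7, so x would not be an integer.
  • y = 1: the equation forces x = -2, but 5 does not divide -2.
  • y = 2: the equation gives 3x = -5, so x would not be an integer.
  • y = 3: the equation gives 3x = -4, so x would not be an integer.
Every case fails, so no integer solution exists.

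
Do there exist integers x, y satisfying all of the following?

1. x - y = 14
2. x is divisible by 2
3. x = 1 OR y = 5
No

The full constraint system is jointly infeasible over the integers. Each constraint and what it forces:

  - x - y = 14: is a linear equation tying the variables together
  - x is divisible by 2: restricts x to multiples of 2
  - x = 1 OR y = 5: forces a choice: either x = 1 or y = 5

Split on the disjunction (x = 1 OR y = 5):
  • If x = 1: this contradicts the divisibility constraint — 1 is not a multiple of 2.
  • If y = 5: with y = 5, writing x = 2x', every remaining term of the linear equation is divisible by 2, so the left side is ≡ 0 (mod 2); but the right side 19 ≡ 1 (mod 2). No integers can satisfy it.
Both branches are infeasible, so the system has no integer solution.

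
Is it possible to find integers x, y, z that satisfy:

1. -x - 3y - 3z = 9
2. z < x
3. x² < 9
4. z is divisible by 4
Yes

Take x = 0, y = 5, z = -8. Substituting into each constraint:
  (1) 0 - 3(5) - 3(-8) = 9 ✓
  (2) -8 < 0 ✓
  (3) x² = (0)² = 0, and 0 < 9 ✓
  (4) -8 = 4 × -2, remainder 0 ✓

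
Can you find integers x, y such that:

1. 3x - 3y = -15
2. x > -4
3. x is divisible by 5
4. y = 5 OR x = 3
Yes

Take x = 0, y = 5. Substituting into each constraint:
  (1) 3(0) - 3(5) = -15 ✓
  (2) 0 > -4 ✓
  (3) 0 = 5 × 0, remainder 0 ✓
  (4) y = 5, target 5 ✓ (first branch holds)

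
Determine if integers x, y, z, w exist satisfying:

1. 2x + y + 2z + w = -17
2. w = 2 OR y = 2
Yes

Take x = -10, y = 2, z = 0, w = 1. Substituting into each constraint:
  (1) 2(-10) + 2 + 2(0) + 1 = -17 ✓
  (2) y = 2, target 2 ✓ (second branch holds)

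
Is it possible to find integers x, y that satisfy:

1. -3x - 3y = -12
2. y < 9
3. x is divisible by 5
Yes

Take x = 0, y = 4. Substituting into each constraint:
  (1) -3(0) - 3(4) = -12 ✓
  (2) 4 < 9 ✓
  (3) 0 = 5 × 0, remainder 0 ✓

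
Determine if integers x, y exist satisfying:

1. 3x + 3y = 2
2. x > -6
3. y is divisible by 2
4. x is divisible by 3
No

Even the single constraint (3x + 3y = 2) is infeasible over the integers.

  - 3x + 3y = 2: every term on the left is divisible by 3, so the LHS ≡ 0 (mod 3), but the RHS 2 is not — no integer solution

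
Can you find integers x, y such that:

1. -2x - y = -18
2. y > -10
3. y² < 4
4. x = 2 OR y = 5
No

A contradictory subset is {-2x - y = -18, y² < 4, x = 2 OR y = 5}. No integer assignment can satisfy these jointly:

  - -2x - y = -18: is a linear equation tying the variables together
  - y² < 4: restricts y to |y| ≤ 1
  - x = 2 OR y = 5: forces a choice: either x = 2 or y = 5

Split on the disjunction (x = 2 OR y = 5):
  • If x = 2: the equation forces y = 14, but y² < 4 requires |y| ≤ 1.
  • If y = 5: this contradicts y² < 4, which requires |y| ≤ 1.
Both branches are infeasible, so the system has no integer solution.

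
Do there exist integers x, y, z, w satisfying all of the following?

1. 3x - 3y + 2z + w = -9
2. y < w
Yes

Take x = -4, y = -1, z = 0, w = 0. Substituting into each constraint:
  (1) 3(-4) - 3(-1) + 2(0) + 0 = -9 ✓
  (2) -1 < 0 ✓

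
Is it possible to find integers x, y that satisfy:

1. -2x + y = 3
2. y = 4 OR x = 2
Yes

Take x = 2, y = 7. Substituting into each constraint:
  (1) -2(2) + 7 = 3 ✓
  (2) x = 2, target 2 ✓ (second branch holds)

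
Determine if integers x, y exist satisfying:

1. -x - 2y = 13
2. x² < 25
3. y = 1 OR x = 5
No

The full constraint system is jointly infeasible over the integers. Each constraint and what it forces:

  - -x - 2y = 13: is a linear equation tying the variables together
  - x² < 25: restricts x to |x| ≤ 4
  - y = 1 OR x = 5: forces a choice: either y = 1 or x = 5

Split on the disjunction (y = 1 OR x = 5):
  • If y = 1: the equation forces x = -15, but x² < 25 requires |x| ≤ 4.
  • If x = 5: this contradicts x² < 25, which requires |x| ≤ 4.
Both branches are infeasible, so the system has no integer solution.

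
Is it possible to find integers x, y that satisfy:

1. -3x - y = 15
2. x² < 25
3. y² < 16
Yes

Take x = -4, y = -3. Substituting into each constraint:
  (1) -3(-4) + 3 = 15 ✓
  (2) x² = (-4)² = 16, and 16 < 25 ✓
  (3) y² = (-3)² = 9, and 9 < 16 ✓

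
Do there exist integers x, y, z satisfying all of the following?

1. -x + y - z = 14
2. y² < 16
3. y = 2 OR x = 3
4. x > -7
Yes

Take x = 0, y = 2, z = -12. Substituting into each constraint:
  (1) 0 + 2 + 12 = 14 ✓
  (2) y² = (2)² = 4, and 4 < 16 ✓
  (3) y = 2, target 2 ✓ (first branch holds)
  (4) 0 > -7 ✓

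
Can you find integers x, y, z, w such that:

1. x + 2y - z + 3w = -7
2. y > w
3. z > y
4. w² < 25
Yes

Take x = -3, y = 0, z = 1, w = -1. Substituting into each constraint:
  (1) (-3) + 2(0) + (-1) + 3(-1) = -7 ✓
  (2) 0 > -1 ✓
  (3) 1 > 0 ✓
  (4) w² = (-1)² = 1, and 1 < 25 ✓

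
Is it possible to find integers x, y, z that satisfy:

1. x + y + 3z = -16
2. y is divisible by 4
Yes

Take x = 2, y = 0, z = -6. Substituting into each constraint:
  (1) 2 + 0 + 3(-6) = -16 ✓
  (2) 0 = 4 × 0, remainder 0 ✓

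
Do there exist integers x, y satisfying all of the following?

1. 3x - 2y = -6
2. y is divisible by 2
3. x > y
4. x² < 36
No

A contradictory subset is {3x - 2y = -6, x > y, x² < 36}. No integer assignment can satisfy these jointly:

  - 3x - 2y = -6: is a linear equation tying the variables together
  - x > y: bounds one variable relative to another variable
  - x² < 36: restricts x to |x| ≤ 5

The bounds confine x to {-5, -4, -3, -2, -1, 0, 1, 2, 3, 4, 5}. For each value, substitute into the equation:
  • x = -5: the equation gives -2y = 9, so y would not be an integer.
  • x = -4: the equation forces y = -3, but x > y fails since -4 ≤ -3.
  • x = -3: the equation gives -2y = 3, so y would not be an integer.
  • x = -2: the equation forces y = 0, but x > y fails since -2 ≤ 0.
  • x = -1: the equation gives -2y = -3, so y would not be an integer.
  • x = 0: the equation forces y = 3, but x > y fails since 0 ≤ 3.
  • x = 1: the equation gives -2y = -9, so y would not be an integer.
  • x = 2: the equation forces y = 6, but x > y fails since 2 ≤ 6.
  • x = 3: the equation gives -2y = -15, so y would not be an integer.
  • x = 4: the equation forces y = 9, but x > y fails since 4 ≤ 9.
  • x = 5: the equation gives -2y = -21, so y would not be an integer.
Every case fails, so no integer solution exists.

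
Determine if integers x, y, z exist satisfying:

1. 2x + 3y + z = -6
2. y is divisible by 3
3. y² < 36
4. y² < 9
Yes

Take x = 0, y = 0, z = -6. Substituting into each constraint:
  (1) 2(0) + 3(0) + (-6) = -6 ✓
  (2) 0 = 3 × 0, remainder 0 ✓
  (3) y² = (0)² = 0, and 0 < 36 ✓
  (4) y² = (0)² = 0, and 0 < 9 ✓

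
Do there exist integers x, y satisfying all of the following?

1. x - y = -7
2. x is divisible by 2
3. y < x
No

A contradictory subset is {x - y = -7, y < x}. No integer assignment can satisfy these jointly:

  - x - y = -7: is a linear equation tying the variables together
  - y < x: bounds one variable relative to another variable

From the equation, x − y = -7, i.e. x − y = -7; but x > y requires x − y ≥ 1. Contradiction.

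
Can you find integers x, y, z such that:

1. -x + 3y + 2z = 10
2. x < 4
Yes

Take x = 0, y = 0, z = 5. Substituting into each constraint:
  (1) 0 + 3(0) + 2(5) = 10 ✓
  (2) 0 < 4 ✓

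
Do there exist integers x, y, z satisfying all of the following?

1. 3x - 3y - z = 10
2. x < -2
Yes

Take x = -3, y = 0, z = -19. Substituting into each constraint:
  (1) 3(-3) - 3(0) + 19 = 10 ✓
  (2) -3 < -2 ✓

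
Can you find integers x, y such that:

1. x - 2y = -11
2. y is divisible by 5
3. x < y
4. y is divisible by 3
Yes

Take x = -11, y = 0. Substituting into each constraint:
  (1) (-11) - 2(0) = -11 ✓
  (2) 0 = 5 × 0, remainder 0 ✓
  (3) -11 < 0 ✓
  (4) 0 = 3 × 0, remainder 0 ✓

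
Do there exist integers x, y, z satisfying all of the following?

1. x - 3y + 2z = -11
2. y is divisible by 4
Yes

Take x = -11, y = 0, z = 0. Substituting into each constraint:
  (1) (-11) - 3(0) + 2(0) = -11 ✓
  (2) 0 = 4 × 0, remainder 0 ✓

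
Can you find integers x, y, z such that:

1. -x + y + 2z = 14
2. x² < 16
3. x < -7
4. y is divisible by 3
No

A contradictory subset is {x² < 16, x < -7}. No integer assignment can satisfy these jointly:

  - x² < 16: restricts x to |x| ≤ 3
  - x < -7: bounds one variable relative to a constant

Direct contradiction: the bounds on x require x ≥ -3 and x ≤ -8 simultaneously, which is empty.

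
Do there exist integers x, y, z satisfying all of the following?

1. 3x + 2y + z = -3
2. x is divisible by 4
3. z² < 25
Yes

Take x = 0, y = 0, z = -3. Substituting into each constraint:
  (1) 3(0) + 2(0) + (-3) = -3 ✓
  (2) 0 = 4 × 0, remainder 0 ✓
  (3) z² = (-3)² = 9, and 9 < 25 ✓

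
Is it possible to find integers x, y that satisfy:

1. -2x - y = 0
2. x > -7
Yes

Take x = 0, y = 0. Substituting into each constraint:
  (1) -2(0) + 0 = 0 ✓
  (2) 0 > -7 ✓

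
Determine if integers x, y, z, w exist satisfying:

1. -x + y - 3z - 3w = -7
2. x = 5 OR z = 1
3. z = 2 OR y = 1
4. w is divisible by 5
Yes

Take x = 5, y = -11, z = 2, w = -5. Substituting into each constraint:
  (1) (-5) + (-11) - 3(2) - 3(-5) = -7 ✓
  (2) x = 5, target 5 ✓ (first branch holds)
  (3) z = 2, target 2 ✓ (first branch holds)
  (4) -5 = 5 × -1, remainder 0 ✓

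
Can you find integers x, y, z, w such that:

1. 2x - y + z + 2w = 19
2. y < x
Yes

Take x = 0, y = -1, z = 18, w = 0. Substituting into each constraint:
  (1) 2(0) + 1 + 18 + 2(0) = 19 ✓
  (2) -1 < 0 ✓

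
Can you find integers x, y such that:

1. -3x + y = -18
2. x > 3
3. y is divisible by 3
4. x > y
Yes

Take x = 6, y = 0. Substituting into each constraint:
  (1) -3(6) + 0 = -18 ✓
  (2) 6 > 3 ✓
  (3) 0 = 3 × 0, remainder 0 ✓
  (4) 6 > 0 ✓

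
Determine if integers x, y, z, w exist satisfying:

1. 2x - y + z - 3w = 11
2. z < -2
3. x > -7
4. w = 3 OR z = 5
Yes

Take x = 0, y = -23, z = -3, w = 3. Substituting into each constraint:
  (1) 2(0) + 23 + (-3) - 3(3) = 11 ✓
  (2) -3 < -2 ✓
  (3) 0 > -7 ✓
  (4) w = 3, target 3 ✓ (first branch holds)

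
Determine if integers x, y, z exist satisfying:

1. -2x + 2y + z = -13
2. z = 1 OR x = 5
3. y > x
Yes

Take x = 5, y = 6, z = -15. Substituting into each constraint:
  (1) -2(5) + 2(6) + (-15) = -13 ✓
  (2) x = 5, target 5 ✓ (second branch holds)
  (3) 6 > 5 ✓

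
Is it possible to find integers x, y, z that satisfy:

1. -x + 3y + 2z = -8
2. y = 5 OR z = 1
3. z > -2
Yes

Take x = 28, y = 6, z = 1. Substituting into each constraint:
  (1) (-28) + 3(6) + 2(1) = -8 ✓
  (2) z = 1, target 1 ✓ (second branch holds)
  (3) 1 > -2 ✓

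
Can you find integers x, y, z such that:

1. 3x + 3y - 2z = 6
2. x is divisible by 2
Yes

Take x = 0, y = 2, z = 0. Substituting into each constraint:
  (1) 3(0) + 3(2) - 2(0) = 6 ✓
  (2) 0 = 2 × 0, remainder 0 ✓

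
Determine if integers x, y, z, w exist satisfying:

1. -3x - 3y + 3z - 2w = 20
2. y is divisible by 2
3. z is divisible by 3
Yes

Take x = -8, y = 0, z = 0, w = 2. Substituting into each constraint:
  (1) -3(-8) - 3(0) + 3(0) - 2(2) = 20 ✓
  (2) 0 = 2 × 0, remainder 0 ✓
  (3) 0 = 3 × 0, remainder 0 ✓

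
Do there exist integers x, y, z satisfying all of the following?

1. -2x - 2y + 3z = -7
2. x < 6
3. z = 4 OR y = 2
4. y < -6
No

The full constraint system is jointly infeasible over the integers. Each constraint and what it forces:

  - -2x - 2y + 3z = -7: is a linear equation tying the variables together
  - x < 6: bounds one variable relative to a constant
  - z = 4 OR y = 2: forces a choice: either z = 4 or y = 2
  - y < -6: bounds one variable relative to a constant

Split on the disjunction (z = 4 OR y = 2):
  • If z = 4: with z = 4, every remaining term of the linear equation is divisible by 2, so the left side is ≡ 0 (mod 2); but the right side -19 ≡ 1 (mod 2). No integers can satisfy it.
  • If y = 2: this contradicts the bound y ≤ -7.
Both branches are infeasible, so the system has no integer solution.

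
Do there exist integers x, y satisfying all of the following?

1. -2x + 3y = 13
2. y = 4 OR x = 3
No

The full constraint system is jointly infeasible over the integers. Each constraint and what it forces:

  - -2x + 3y = 13: is a linear equation tying the variables together
  - y = 4 OR x = 3: forces a choice: either y = 4 or x = 3

Split on the disjunction (y = 4 OR x = 3):
  • If y = 4: with y = 4, every remaining term of the linear equation is divisible by 2, so the left side is ≡ 0 (mod 2); but the right side 1 ≡ 1 (mod 2). No integers can satisfy it.
  • If x = 3: with x = 3, every remaining term of the linear equation is divisible by 3, so the left side is ≡ 0 (mod 3); but the right side 19 ≡ 1 (mod 3). No integers can satisfy it.
Both branches are infeasible, so the system has no integer solution.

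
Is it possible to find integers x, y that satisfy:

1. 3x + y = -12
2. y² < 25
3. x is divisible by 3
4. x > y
No

A contradictory subset is {3x + y = -12, y² < 25, x > y}. No integer assignment can satisfy these jointly:

  - 3x + y = -12: is a linear equation tying the variables together
  - y² < 25: restricts y to |y| ≤ 4
  - x > y: bounds one variable relative to another variable

The bounds confine y to {-4, -3, -2, -1, 0, 1, 2, 3, 4}. For each value, substitute into the equation:
  • y = -4: the equation gives 3x = -8, so x would not be an integer.
  • y = -3: the equation forces x = -3, but x > y fails since -3 ≤ -3.
  • y = -2: the equation gives 3x = -10, so x would not be an integer.
  • y = -1: the equation gives 3x = -11, so x would not be an integer.
  • y = 0: the equation forces x = -4, but x > y fails since -4 ≤ 0.
  • y = 1: the equation gives 3x = -13, so x would not be an integer.
  • y = 2: the equation gives 3x = -14, so x would not be an integer.
  • y = 3: the equation forces x = -5, but x > y fails since -5 ≤ 3.
  • y = 4: the equation gives 3x = -16, so x would not be an integer.
Every case fails, so no integer solution exists.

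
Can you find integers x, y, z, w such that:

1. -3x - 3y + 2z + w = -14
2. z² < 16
Yes

Take x = 5, y = 0, z = 0, w = 1. Substituting into each constraint:
  (1) -3(5) - 3(0) + 2(0) + 1 = -14 ✓
  (2) z² = (0)² = 0, and 0 < 16 ✓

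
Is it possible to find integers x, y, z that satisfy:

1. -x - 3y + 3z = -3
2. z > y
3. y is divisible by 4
Yes

Take x = 6, y = 0, z = 1. Substituting into each constraint:
  (1) (-6) - 3(0) + 3(1) = -3 ✓
  (2) 1 > 0 ✓
  (3) 0 = 4 × 0, remainder 0 ✓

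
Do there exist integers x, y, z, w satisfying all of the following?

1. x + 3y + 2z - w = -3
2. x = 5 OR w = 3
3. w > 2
Yes

Take x = 0, y = 0, z = 0, w = 3. Substituting into each constraint:
  (1) 0 + 3(0) + 2(0) + (-3) = -3 ✓
  (2) w = 3, target 3 ✓ (second branch holds)
  (3) 3 > 2 ✓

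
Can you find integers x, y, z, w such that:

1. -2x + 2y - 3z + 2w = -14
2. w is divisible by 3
Yes

Take x = 1, y = 0, z = 4, w = 0. Substituting into each constraint:
  (1) -2(1) + 2(0) - 3(4) + 2(0) = -14 ✓
  (2) 0 = 3 × 0, remainder 0 ✓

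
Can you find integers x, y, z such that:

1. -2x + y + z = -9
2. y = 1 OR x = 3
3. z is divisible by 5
Yes

Take x = 3, y = -3, z = 0. Substituting into each constraint:
  (1) -2(3) + (-3) + 0 = -9 ✓
  (2) x = 3, target 3 ✓ (second branch holds)
  (3) 0 = 5 × 0, remainder 0 ✓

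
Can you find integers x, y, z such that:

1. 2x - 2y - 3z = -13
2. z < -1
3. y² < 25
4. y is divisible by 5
Yes

Take x = -11, y = 0, z = -3. Substituting into each constraint:
  (1) 2(-11) - 2(0) - 3(-3) = -13 ✓
  (2) -3 < -1 ✓
  (3) y² = (0)² = 0, and 0 < 25 ✓
  (4) 0 = 5 × 0, remainder 0 ✓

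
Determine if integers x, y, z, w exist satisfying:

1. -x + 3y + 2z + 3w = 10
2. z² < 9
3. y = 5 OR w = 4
Yes

Take x = 2, y = 5, z = 0, w = -1. Substituting into each constraint:
  (1) (-2) + 3(5) + 2(0) + 3(-1) = 10 ✓
  (2) z² = (0)² = 0, and 0 < 9 ✓
  (3) y = 5, target 5 ✓ (first branch holds)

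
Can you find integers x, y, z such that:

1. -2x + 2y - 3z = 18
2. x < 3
Yes

Take x = 0, y = 9, z = 0. Substituting into each constraint:
  (1) -2(0) + 2(9) - 3(0) = 18 ✓
  (2) 0 < 3 ✓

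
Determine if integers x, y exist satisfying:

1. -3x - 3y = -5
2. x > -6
No

Even the single constraint (-3x - 3y = -5) is infeasible over the integers.

  - -3x - 3y = -5: every term on the left is divisible by 3, so the LHS ≡ 0 (mod 3), but the RHS -5 is not — no integer solution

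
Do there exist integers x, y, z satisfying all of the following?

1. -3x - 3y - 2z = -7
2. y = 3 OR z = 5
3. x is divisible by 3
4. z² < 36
Yes

Take x = 0, y = -1, z = 5. Substituting into each constraint:
  (1) -3(0) - 3(-1) - 2(5) = -7 ✓
  (2) z = 5, target 5 ✓ (second branch holds)
  (3) 0 = 3 × 0, remainder 0 ✓
  (4) z² = (5)² = 25, and 25 < 36 ✓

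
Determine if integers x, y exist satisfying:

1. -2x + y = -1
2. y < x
Yes

Take x = 0, y = -1. Substituting into each constraint:
  (1) -2(0) + (-1) = -1 ✓
  (2) -1 < 0 ✓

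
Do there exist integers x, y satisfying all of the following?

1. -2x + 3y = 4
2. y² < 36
Yes

Take x = 1, y = 2. Substituting into each constraint:
  (1) -2(1) + 3(2) = 4 ✓
  (2) y² = (2)² = 4, and 4 < 36 ✓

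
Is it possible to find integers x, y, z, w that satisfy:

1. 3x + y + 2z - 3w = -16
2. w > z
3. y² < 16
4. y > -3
Yes

Take x = -4, y = 0, z = 1, w = 2. Substituting into each constraint:
  (1) 3(-4) + 0 + 2(1) - 3(2) = -16 ✓
  (2) 2 > 1 ✓
  (3) y² = (0)² = 0, and 0 < 16 ✓
  (4) 0 > -3 ✓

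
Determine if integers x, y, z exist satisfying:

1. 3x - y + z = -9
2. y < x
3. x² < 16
Yes

Take x = 0, y = -1, z = -10. Substituting into each constraint:
  (1) 3(0) + 1 + (-10) = -9 ✓
  (2) -1 < 0 ✓
  (3) x² = (0)² = 0, and 0 < 16 ✓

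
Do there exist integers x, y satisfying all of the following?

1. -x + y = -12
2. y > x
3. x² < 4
No

A contradictory subset is {-x + y = -12, y > x}. No integer assignment can satisfy these jointly:

  - -x + y = -12: is a linear equation tying the variables together
  - y > x: bounds one variable relative to another variable

From the equation, x − y = 12, i.e. y − x = -12; but y > x requires y − x ≥ 1. Contradiction.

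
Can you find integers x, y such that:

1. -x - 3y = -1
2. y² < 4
Yes

Take x = 1, y = 0. Substituting into each constraint:
  (1) (-1) - 3(0) = -1 ✓
  (2) y² = (0)² = 0, and 0 < 4 ✓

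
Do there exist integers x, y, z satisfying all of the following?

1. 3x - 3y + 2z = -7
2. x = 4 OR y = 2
Yes

Take x = 1, y = 2, z = -2. Substituting into each constraint:
  (1) 3(1) - 3(2) + 2(-2) = -7 ✓
  (2) y = 2, target 2 ✓ (second branch holds)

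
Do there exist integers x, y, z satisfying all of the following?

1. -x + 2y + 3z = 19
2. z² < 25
Yes

Take x = 1, y = 10, z = 0. Substituting into each constraint:
  (1) (-1) + 2(10) + 3(0) = 19 ✓
  (2) z² = (0)² = 0, and 0 < 25 ✓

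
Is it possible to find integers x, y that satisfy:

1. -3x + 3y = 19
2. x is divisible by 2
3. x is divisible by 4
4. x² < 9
No

Even the single constraint (-3x + 3y = 19) is infeasible over the integers.

  - -3x + 3y = 19: every term on the left is divisible by 3, so the LHS ≡ 0 (mod 3), but the RHS 19 is not — no integer solution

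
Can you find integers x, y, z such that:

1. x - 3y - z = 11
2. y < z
Yes

Take x = 12, y = 0, z = 1. Substituting into each constraint:
  (1) 12 - 3(0) + (-1) = 11 ✓
  (2) 0 < 1 ✓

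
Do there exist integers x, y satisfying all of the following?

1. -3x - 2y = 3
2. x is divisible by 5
Yes

Take x = -5, y = 6. Substituting into each constraint:
  (1) -3(-5) - 2(6) = 3 ✓
  (2) -5 = 5 × -1, remainder 0 ✓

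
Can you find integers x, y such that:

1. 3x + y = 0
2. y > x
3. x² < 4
Yes

Take x = -1, y = 3. Substituting into each constraint:
  (1) 3(-1) + 3 = 0 ✓
  (2) 3 > -1 ✓
  (3) x² = (-1)² = 1, and 1 < 4 ✓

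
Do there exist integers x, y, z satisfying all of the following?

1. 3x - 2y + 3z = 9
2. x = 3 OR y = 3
Yes

Take x = 0, y = 3, z = 5. Substituting into each constraint:
  (1) 3(0) - 2(3) + 3(5) = 9 ✓
  (2) y = 3, target 3 ✓ (second branch holds)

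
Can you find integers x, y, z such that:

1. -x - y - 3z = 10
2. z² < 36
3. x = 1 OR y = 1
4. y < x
Yes

Take x = 1, y = -2, z = -3. Substituting into each constraint:
  (1) (-1) + 2 - 3(-3) = 10 ✓
  (2) z² = (-3)² = 9, and 9 < 36 ✓
  (3) x = 1, target 1 ✓ (first branch holds)
  (4) -2 < 1 ✓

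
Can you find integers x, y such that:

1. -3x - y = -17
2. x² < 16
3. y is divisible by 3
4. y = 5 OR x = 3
No

A contradictory subset is {-3x - y = -17, y is divisible by 3}. No integer assignment can satisfy these jointly:

  - -3x - y = -17: is a linear equation tying the variables together
  - y is divisible by 3: restricts y to multiples of 3

Modular obstruction: writing y = 3y', every remaining term of the linear equation is divisible by 3, so the left side is ≡ 0 (mod 3); but the right side -17 ≡ 1 (mod 3). No integers can satisfy it.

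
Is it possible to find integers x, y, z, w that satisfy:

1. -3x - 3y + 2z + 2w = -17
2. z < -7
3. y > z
Yes

Take x = 1, y = 0, z = -8, w = 1. Substituting into each constraint:
  (1) -3(1) - 3(0) + 2(-8) + 2(1) = -17 ✓
  (2) -8 < -7 ✓
  (3) 0 > -8 ✓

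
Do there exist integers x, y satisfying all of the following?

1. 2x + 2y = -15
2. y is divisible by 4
No

Even the single constraint (2x + 2y = -15) is infeasible over the integers.

  - 2x + 2y = -15: every term on the left is divisible by 2, so the LHS ≡ 0 (mod 2), but the RHS -15 is not — no integer solution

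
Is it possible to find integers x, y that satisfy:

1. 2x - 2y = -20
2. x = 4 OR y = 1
Yes

Take x = -9, y = 1. Substituting into each constraint:
  (1) 2(-9) - 2(1) = -20 ✓
  (2) y = 1, target 1 ✓ (second branch holds)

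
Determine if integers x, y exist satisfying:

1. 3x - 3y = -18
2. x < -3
Yes

Take x = -6, y = 0. Substituting into each constraint:
  (1) 3(-6) - 3(0) = -18 ✓
  (2) -6 < -3 ✓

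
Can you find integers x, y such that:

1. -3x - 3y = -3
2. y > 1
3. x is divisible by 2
Yes

Take x = -2, y = 3. Substituting into each constraint:
  (1) -3(-2) - 3(3) = -3 ✓
  (2) 3 > 1 ✓
  (3) -2 = 2 × -1, remainder 0 ✓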